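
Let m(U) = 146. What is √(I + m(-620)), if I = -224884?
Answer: I*√224738 ≈ 474.07*I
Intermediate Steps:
√(I + m(-620)) = √(-224884 + 146) = √(-224738) = I*√224738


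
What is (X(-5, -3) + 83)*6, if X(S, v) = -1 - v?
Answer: 510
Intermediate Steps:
(X(-5, -3) + 83)*6 = ((-1 - 1*(-3)) + 83)*6 = ((-1 + 3) + 83)*6 = (2 + 83)*6 = 85*6 = 510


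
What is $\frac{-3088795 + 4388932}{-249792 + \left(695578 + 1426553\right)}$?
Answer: $\frac{433379}{624113} \approx 0.69439$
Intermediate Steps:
$\frac{-3088795 + 4388932}{-249792 + \left(695578 + 1426553\right)} = \frac{1300137}{-249792 + 2122131} = \frac{1300137}{1872339} = 1300137 \cdot \frac{1}{1872339} = \frac{433379}{624113}$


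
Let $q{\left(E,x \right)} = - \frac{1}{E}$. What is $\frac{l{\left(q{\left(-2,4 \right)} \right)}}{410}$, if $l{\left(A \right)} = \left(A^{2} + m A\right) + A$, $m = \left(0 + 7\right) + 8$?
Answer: $\frac{33}{1640} \approx 0.020122$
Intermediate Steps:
$m = 15$ ($m = 7 + 8 = 15$)
$l{\left(A \right)} = A^{2} + 16 A$ ($l{\left(A \right)} = \left(A^{2} + 15 A\right) + A = A^{2} + 16 A$)
$\frac{l{\left(q{\left(-2,4 \right)} \right)}}{410} = \frac{- \frac{1}{-2} \left(16 - \frac{1}{-2}\right)}{410} = \left(-1\right) \left(- \frac{1}{2}\right) \left(16 - - \frac{1}{2}\right) \frac{1}{410} = \frac{16 + \frac{1}{2}}{2} \cdot \frac{1}{410} = \frac{1}{2} \cdot \frac{33}{2} \cdot \frac{1}{410} = \frac{33}{4} \cdot \frac{1}{410} = \frac{33}{1640}$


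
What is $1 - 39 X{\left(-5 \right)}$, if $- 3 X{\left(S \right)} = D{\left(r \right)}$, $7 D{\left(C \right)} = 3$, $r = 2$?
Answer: $\frac{46}{7} \approx 6.5714$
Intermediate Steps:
$D{\left(C \right)} = \frac{3}{7}$ ($D{\left(C \right)} = \frac{1}{7} \cdot 3 = \frac{3}{7}$)
$X{\left(S \right)} = - \frac{1}{7}$ ($X{\left(S \right)} = \left(- \frac{1}{3}\right) \frac{3}{7} = - \frac{1}{7}$)
$1 - 39 X{\left(-5 \right)} = 1 - - \frac{39}{7} = 1 + \frac{39}{7} = \frac{46}{7}$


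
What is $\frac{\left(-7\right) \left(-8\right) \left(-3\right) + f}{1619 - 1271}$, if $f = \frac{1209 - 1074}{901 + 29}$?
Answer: $- \frac{3469}{7192} \approx -0.48234$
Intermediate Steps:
$f = \frac{9}{62}$ ($f = \frac{135}{930} = 135 \cdot \frac{1}{930} = \frac{9}{62} \approx 0.14516$)
$\frac{\left(-7\right) \left(-8\right) \left(-3\right) + f}{1619 - 1271} = \frac{\left(-7\right) \left(-8\right) \left(-3\right) + \frac{9}{62}}{1619 - 1271} = \frac{56 \left(-3\right) + \frac{9}{62}}{348} = \left(-168 + \frac{9}{62}\right) \frac{1}{348} = \left(- \frac{10407}{62}\right) \frac{1}{348} = - \frac{3469}{7192}$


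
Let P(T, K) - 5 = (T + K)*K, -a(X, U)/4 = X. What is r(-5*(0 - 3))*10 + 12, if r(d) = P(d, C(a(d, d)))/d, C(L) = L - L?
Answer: 46/3 ≈ 15.333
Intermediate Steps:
a(X, U) = -4*X
C(L) = 0
P(T, K) = 5 + K*(K + T) (P(T, K) = 5 + (T + K)*K = 5 + (K + T)*K = 5 + K*(K + T))
r(d) = 5/d (r(d) = (5 + 0² + 0*d)/d = (5 + 0 + 0)/d = 5/d)
r(-5*(0 - 3))*10 + 12 = (5/((-5*(0 - 3))))*10 + 12 = (5/((-5*(-3))))*10 + 12 = (5/15)*10 + 12 = (5*(1/15))*10 + 12 = (⅓)*10 + 12 = 10/3 + 12 = 46/3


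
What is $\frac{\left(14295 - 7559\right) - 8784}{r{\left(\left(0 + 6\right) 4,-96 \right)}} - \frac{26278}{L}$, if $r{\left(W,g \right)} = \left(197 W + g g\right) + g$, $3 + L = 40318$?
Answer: $- \frac{55807858}{69785265} \approx -0.79971$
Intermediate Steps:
$L = 40315$ ($L = -3 + 40318 = 40315$)
$r{\left(W,g \right)} = g + g^{2} + 197 W$ ($r{\left(W,g \right)} = \left(197 W + g^{2}\right) + g = \left(g^{2} + 197 W\right) + g = g + g^{2} + 197 W$)
$\frac{\left(14295 - 7559\right) - 8784}{r{\left(\left(0 + 6\right) 4,-96 \right)}} - \frac{26278}{L} = \frac{\left(14295 - 7559\right) - 8784}{-96 + \left(-96\right)^{2} + 197 \left(0 + 6\right) 4} - \frac{26278}{40315} = \frac{6736 - 8784}{-96 + 9216 + 197 \cdot 6 \cdot 4} - \frac{26278}{40315} = - \frac{2048}{-96 + 9216 + 197 \cdot 24} - \frac{26278}{40315} = - \frac{2048}{-96 + 9216 + 4728} - \frac{26278}{40315} = - \frac{2048}{13848} - \frac{26278}{40315} = \left(-2048\right) \frac{1}{13848} - \frac{26278}{40315} = - \frac{256}{1731} - \frac{26278}{40315} = - \frac{55807858}{69785265}$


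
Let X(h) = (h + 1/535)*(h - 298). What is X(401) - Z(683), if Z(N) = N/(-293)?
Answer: 6474847349/156755 ≈ 41306.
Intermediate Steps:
X(h) = (-298 + h)*(1/535 + h) (X(h) = (h + 1/535)*(-298 + h) = (1/535 + h)*(-298 + h) = (-298 + h)*(1/535 + h))
Z(N) = -N/293 (Z(N) = N*(-1/293) = -N/293)
X(401) - Z(683) = (-298/535 + 401**2 - 159429/535*401) - (-1)*683/293 = (-298/535 + 160801 - 63931029/535) - 1*(-683/293) = 22097208/535 + 683/293 = 6474847349/156755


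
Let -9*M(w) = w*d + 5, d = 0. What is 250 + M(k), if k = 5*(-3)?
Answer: 2245/9 ≈ 249.44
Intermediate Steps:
k = -15
M(w) = -5/9 (M(w) = -(w*0 + 5)/9 = -(0 + 5)/9 = -⅑*5 = -5/9)
250 + M(k) = 250 - 5/9 = 2245/9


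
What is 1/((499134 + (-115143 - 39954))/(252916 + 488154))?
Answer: 741070/344037 ≈ 2.1540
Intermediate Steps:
1/((499134 + (-115143 - 39954))/(252916 + 488154)) = 1/((499134 - 155097)/741070) = 1/(344037*(1/741070)) = 1/(344037/741070) = 741070/344037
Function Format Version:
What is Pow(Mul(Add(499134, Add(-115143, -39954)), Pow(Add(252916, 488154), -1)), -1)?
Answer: Rational(741070, 344037) ≈ 2.1540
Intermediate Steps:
Pow(Mul(Add(499134, Add(-115143, -39954)), Pow(Add(252916, 488154), -1)), -1) = Pow(Mul(Add(499134, -155097), Pow(741070, -1)), -1) = Pow(Mul(344037, Rational(1, 741070)), -1) = Pow(Rational(344037, 741070), -1) = Rational(741070, 344037)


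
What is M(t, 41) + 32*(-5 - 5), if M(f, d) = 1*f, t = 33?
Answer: -287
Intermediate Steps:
M(f, d) = f
M(t, 41) + 32*(-5 - 5) = 33 + 32*(-5 - 5) = 33 + 32*(-10) = 33 - 320 = -287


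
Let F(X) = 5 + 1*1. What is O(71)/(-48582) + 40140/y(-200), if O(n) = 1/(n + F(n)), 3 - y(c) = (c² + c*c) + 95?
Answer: -37539088513/74902318722 ≈ -0.50117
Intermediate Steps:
F(X) = 6 (F(X) = 5 + 1 = 6)
y(c) = -92 - 2*c² (y(c) = 3 - ((c² + c*c) + 95) = 3 - ((c² + c²) + 95) = 3 - (2*c² + 95) = 3 - (95 + 2*c²) = 3 + (-95 - 2*c²) = -92 - 2*c²)
O(n) = 1/(6 + n) (O(n) = 1/(n + 6) = 1/(6 + n))
O(71)/(-48582) + 40140/y(-200) = 1/((6 + 71)*(-48582)) + 40140/(-92 - 2*(-200)²) = -1/48582/77 + 40140/(-92 - 2*40000) = (1/77)*(-1/48582) + 40140/(-92 - 80000) = -1/3740814 + 40140/(-80092) = -1/3740814 + 40140*(-1/80092) = -1/3740814 - 10035/20023 = -37539088513/74902318722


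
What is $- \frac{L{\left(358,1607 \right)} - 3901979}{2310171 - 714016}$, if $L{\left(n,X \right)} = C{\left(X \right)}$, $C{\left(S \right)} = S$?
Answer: $\frac{3900372}{1596155} \approx 2.4436$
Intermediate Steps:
$L{\left(n,X \right)} = X$
$- \frac{L{\left(358,1607 \right)} - 3901979}{2310171 - 714016} = - \frac{1607 - 3901979}{2310171 - 714016} = - \frac{-3900372}{1596155} = \left(-1\right) \left(- \frac{3900372}{1596155}\right) = \frac{3900372}{1596155}$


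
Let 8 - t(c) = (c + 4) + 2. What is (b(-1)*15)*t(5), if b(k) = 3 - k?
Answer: -180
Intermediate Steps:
t(c) = 2 - c (t(c) = 8 - ((c + 4) + 2) = 8 - ((4 + c) + 2) = 8 - (6 + c) = 8 + (-6 - c) = 2 - c)
(b(-1)*15)*t(5) = ((3 - 1*(-1))*15)*(2 - 1*5) = ((3 + 1)*15)*(2 - 5) = (4*15)*(-3) = 60*(-3) = -180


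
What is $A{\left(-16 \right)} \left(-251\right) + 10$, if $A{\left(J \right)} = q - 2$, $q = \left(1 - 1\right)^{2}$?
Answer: $512$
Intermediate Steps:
$q = 0$ ($q = 0^{2} = 0$)
$A{\left(J \right)} = -2$ ($A{\left(J \right)} = 0 - 2 = -2$)
$A{\left(-16 \right)} \left(-251\right) + 10 = \left(-2\right) \left(-251\right) + 10 = 502 + 10 = 512$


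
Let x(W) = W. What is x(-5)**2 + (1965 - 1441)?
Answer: 549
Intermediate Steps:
x(-5)**2 + (1965 - 1441) = (-5)**2 + (1965 - 1441) = 25 + 524 = 549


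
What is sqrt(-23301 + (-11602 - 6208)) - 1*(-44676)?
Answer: 44676 + 7*I*sqrt(839) ≈ 44676.0 + 202.76*I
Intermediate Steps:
sqrt(-23301 + (-11602 - 6208)) - 1*(-44676) = sqrt(-23301 - 17810) + 44676 = sqrt(-41111) + 44676 = 7*I*sqrt(839) + 44676 = 44676 + 7*I*sqrt(839)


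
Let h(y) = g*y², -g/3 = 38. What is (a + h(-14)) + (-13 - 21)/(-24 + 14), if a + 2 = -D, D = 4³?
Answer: -112033/5 ≈ -22407.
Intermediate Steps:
D = 64
g = -114 (g = -3*38 = -114)
h(y) = -114*y²
a = -66 (a = -2 - 1*64 = -2 - 64 = -66)
(a + h(-14)) + (-13 - 21)/(-24 + 14) = (-66 - 114*(-14)²) + (-13 - 21)/(-24 + 14) = (-66 - 114*196) - 34/(-10) = (-66 - 22344) - 34*(-⅒) = -22410 + 17/5 = -112033/5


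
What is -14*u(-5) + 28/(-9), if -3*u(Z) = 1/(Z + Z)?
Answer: -161/45 ≈ -3.5778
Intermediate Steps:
u(Z) = -1/(6*Z) (u(Z) = -1/(3*(Z + Z)) = -1/(2*Z)/3 = -1/(6*Z))
-14*u(-5) + 28/(-9) = -(-7)/(3*(-5)) + 28/(-9) = -(-7)*(-1)/(3*5) + 28*(-⅑) = -14*1/30 - 28/9 = -7/15 - 28/9 = -161/45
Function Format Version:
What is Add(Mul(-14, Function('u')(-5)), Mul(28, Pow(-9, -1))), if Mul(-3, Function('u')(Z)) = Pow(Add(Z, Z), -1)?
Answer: Rational(-161, 45) ≈ -3.5778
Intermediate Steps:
Function('u')(Z) = Mul(Rational(-1, 6), Pow(Z, -1)) (Function('u')(Z) = Mul(Rational(-1, 3), Pow(Add(Z, Z), -1)) = Mul(Rational(-1, 3), Pow(Mul(2, Z), -1)) = Mul(Rational(-1, 3), Mul(Rational(1, 2), Pow(Z, -1))) = Mul(Rational(-1, 6), Pow(Z, -1)))
Add(Mul(-14, Function('u')(-5)), Mul(28, Pow(-9, -1))) = Add(Mul(-14, Mul(Rational(-1, 6), Pow(-5, -1))), Mul(28, Pow(-9, -1))) = Add(Mul(-14, Mul(Rational(-1, 6), Rational(-1, 5))), Mul(28, Rational(-1, 9))) = Add(Mul(-14, Rational(1, 30)), Rational(-28, 9)) = Add(Rational(-7, 15), Rational(-28, 9)) = Rational(-161, 45)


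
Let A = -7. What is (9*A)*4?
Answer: -252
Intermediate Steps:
(9*A)*4 = (9*(-7))*4 = -63*4 = -252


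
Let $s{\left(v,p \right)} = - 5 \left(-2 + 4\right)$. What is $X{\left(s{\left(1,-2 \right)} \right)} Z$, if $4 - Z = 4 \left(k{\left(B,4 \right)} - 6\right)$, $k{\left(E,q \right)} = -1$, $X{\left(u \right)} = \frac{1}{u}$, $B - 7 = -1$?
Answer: $- \frac{16}{5} \approx -3.2$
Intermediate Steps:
$B = 6$ ($B = 7 - 1 = 6$)
$s{\left(v,p \right)} = -10$ ($s{\left(v,p \right)} = \left(-5\right) 2 = -10$)
$Z = 32$ ($Z = 4 - 4 \left(-1 - 6\right) = 4 - 4 \left(-7\right) = 4 - -28 = 4 + 28 = 32$)
$X{\left(s{\left(1,-2 \right)} \right)} Z = \frac{1}{-10} \cdot 32 = \left(- \frac{1}{10}\right) 32 = - \frac{16}{5}$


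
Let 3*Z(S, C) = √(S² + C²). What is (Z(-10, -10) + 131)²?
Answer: 154649/9 + 2620*√2/3 ≈ 18418.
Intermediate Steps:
Z(S, C) = √(C² + S²)/3 (Z(S, C) = √(S² + C²)/3 = √(C² + S²)/3)
(Z(-10, -10) + 131)² = (√((-10)² + (-10)²)/3 + 131)² = (√(100 + 100)/3 + 131)² = (√200/3 + 131)² = ((10*√2)/3 + 131)² = (10*√2/3 + 131)² = (131 + 10*√2/3)²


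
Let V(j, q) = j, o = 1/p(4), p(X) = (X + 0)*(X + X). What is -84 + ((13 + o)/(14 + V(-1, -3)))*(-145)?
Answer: -95409/416 ≈ -229.35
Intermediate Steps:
p(X) = 2*X**2 (p(X) = X*(2*X) = 2*X**2)
o = 1/32 (o = 1/(2*4**2) = 1/(2*16) = 1/32 ≈ 0.031250)
-84 + ((13 + o)/(14 + V(-1, -3)))*(-145) = -84 + ((13 + 1/32)/(14 - 1))*(-145) = -84 + ((417/32)/13)*(-145) = -84 + ((417/32)*(1/13))*(-145) = -84 + (417/416)*(-145) = -84 - 60465/416 = -95409/416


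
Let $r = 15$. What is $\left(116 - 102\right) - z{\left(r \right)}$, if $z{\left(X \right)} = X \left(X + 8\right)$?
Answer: $-331$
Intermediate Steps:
$z{\left(X \right)} = X \left(8 + X\right)$
$\left(116 - 102\right) - z{\left(r \right)} = \left(116 - 102\right) - 15 \left(8 + 15\right) = 14 - 15 \cdot 23 = 14 - 345 = -331$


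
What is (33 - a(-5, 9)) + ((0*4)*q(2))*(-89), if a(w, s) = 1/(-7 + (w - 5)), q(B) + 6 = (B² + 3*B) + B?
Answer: 562/17 ≈ 33.059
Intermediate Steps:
q(B) = -6 + B² + 4*B (q(B) = -6 + ((B² + 3*B) + B) = -6 + (B² + 4*B) = -6 + B² + 4*B)
a(w, s) = 1/(-12 + w) (a(w, s) = 1/(-7 + (-5 + w)) = 1/(-12 + w))
(33 - a(-5, 9)) + ((0*4)*q(2))*(-89) = (33 - 1/(-12 - 5)) + ((0*4)*(-6 + 2² + 4*2))*(-89) = (33 - 1/(-17)) + (0*(-6 + 4 + 8))*(-89) = (33 - 1*(-1/17)) + (0*6)*(-89) = (33 + 1/17) + 0*(-89) = 562/17 + 0 = 562/17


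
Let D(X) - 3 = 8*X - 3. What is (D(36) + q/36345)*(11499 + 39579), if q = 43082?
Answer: 178950785492/12115 ≈ 1.4771e+7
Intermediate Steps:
D(X) = 8*X (D(X) = 3 + (8*X - 3) = 3 + (-3 + 8*X) = 8*X)
(D(36) + q/36345)*(11499 + 39579) = (8*36 + 43082/36345)*(11499 + 39579) = (288 + 43082*(1/36345))*51078 = (288 + 43082/36345)*51078 = (10510442/36345)*51078 = 178950785492/12115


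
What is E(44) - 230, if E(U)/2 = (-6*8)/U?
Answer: -2554/11 ≈ -232.18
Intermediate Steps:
E(U) = -96/U (E(U) = 2*((-6*8)/U) = 2*(-48/U) = -96/U)
E(44) - 230 = -96/44 - 230 = -96*1/44 - 230 = -24/11 - 230 = -2554/11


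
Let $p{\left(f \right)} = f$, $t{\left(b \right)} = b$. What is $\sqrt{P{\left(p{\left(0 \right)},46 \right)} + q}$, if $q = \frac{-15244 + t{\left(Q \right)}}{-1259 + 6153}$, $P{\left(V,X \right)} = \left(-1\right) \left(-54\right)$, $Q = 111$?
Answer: $\frac{\sqrt{1219305842}}{4894} \approx 7.135$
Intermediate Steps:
$P{\left(V,X \right)} = 54$
$q = - \frac{15133}{4894}$ ($q = \frac{-15244 + 111}{-1259 + 6153} = - \frac{15133}{4894} \approx -3.0922$)
$\sqrt{P{\left(p{\left(0 \right)},46 \right)} + q} = \sqrt{54 - \frac{15133}{4894}} = \sqrt{\frac{249143}{4894}} = \frac{\sqrt{1219305842}}{4894}$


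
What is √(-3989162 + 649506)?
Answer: 2*I*√834914 ≈ 1827.5*I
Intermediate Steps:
√(-3989162 + 649506) = √(-3339656) = 2*I*√834914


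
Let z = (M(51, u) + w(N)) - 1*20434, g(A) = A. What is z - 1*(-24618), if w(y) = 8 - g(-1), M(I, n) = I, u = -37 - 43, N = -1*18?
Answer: 4244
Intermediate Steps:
N = -18
u = -80
w(y) = 9 (w(y) = 8 - 1*(-1) = 8 + 1 = 9)
z = -20374 (z = (51 + 9) - 1*20434 = 60 - 20434 = -20374)
z - 1*(-24618) = -20374 - 1*(-24618) = -20374 + 24618 = 4244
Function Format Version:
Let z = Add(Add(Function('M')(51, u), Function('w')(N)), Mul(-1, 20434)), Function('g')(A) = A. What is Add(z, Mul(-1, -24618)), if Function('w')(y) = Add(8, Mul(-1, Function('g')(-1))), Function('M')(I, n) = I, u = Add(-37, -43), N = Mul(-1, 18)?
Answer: 4244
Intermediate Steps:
N = -18
u = -80
Function('w')(y) = 9 (Function('w')(y) = Add(8, Mul(-1, -1)) = Add(8, 1) = 9)
z = -20374 (z = Add(Add(51, 9), Mul(-1, 20434)) = Add(60, -20434) = -20374)
Add(z, Mul(-1, -24618)) = Add(-20374, Mul(-1, -24618)) = Add(-20374, 24618) = 4244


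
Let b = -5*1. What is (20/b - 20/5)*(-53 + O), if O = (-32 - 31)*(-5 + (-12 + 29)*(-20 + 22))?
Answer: 15040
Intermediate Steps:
O = -1827 (O = -63*(-5 + 17*2) = -63*(-5 + 34) = -63*29 = -1827)
b = -5
(20/b - 20/5)*(-53 + O) = (20/(-5) - 20/5)*(-53 - 1827) = (20*(-1/5) - 20*1/5)*(-1880) = (-4 - 4)*(-1880) = -8*(-1880) = 15040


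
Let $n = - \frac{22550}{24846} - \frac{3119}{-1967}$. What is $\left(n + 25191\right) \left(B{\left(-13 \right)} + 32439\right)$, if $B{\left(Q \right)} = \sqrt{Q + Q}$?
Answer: $\frac{162349250937599}{198667} + \frac{15014265323 i \sqrt{26}}{596001} \approx 8.1719 \cdot 10^{8} + 1.2845 \cdot 10^{5} i$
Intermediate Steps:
$n = \frac{404132}{596001}$ ($n = \left(-22550\right) \frac{1}{24846} - - \frac{3119}{1967} = - \frac{275}{303} + \frac{3119}{1967} = \frac{404132}{596001} \approx 0.67807$)
$B{\left(Q \right)} = \sqrt{2} \sqrt{Q}$ ($B{\left(Q \right)} = \sqrt{2 Q} = \sqrt{2} \sqrt{Q}$)
$\left(n + 25191\right) \left(B{\left(-13 \right)} + 32439\right) = \left(\frac{404132}{596001} + 25191\right) \left(\sqrt{2} \sqrt{-13} + 32439\right) = \frac{15014265323 \left(\sqrt{2} i \sqrt{13} + 32439\right)}{596001} = \frac{15014265323 \left(i \sqrt{26} + 32439\right)}{596001} = \frac{15014265323 \left(32439 + i \sqrt{26}\right)}{596001} = \frac{162349250937599}{198667} + \frac{15014265323 i \sqrt{26}}{596001}$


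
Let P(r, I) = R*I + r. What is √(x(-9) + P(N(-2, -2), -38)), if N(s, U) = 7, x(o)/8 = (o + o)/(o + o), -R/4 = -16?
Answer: I*√2417 ≈ 49.163*I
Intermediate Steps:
R = 64 (R = -4*(-16) = 64)
x(o) = 8 (x(o) = 8*((o + o)/(o + o)) = 8*((2*o)/((2*o))) = 8*((2*o)*(1/(2*o))) = 8*1 = 8)
P(r, I) = r + 64*I (P(r, I) = 64*I + r = r + 64*I)
√(x(-9) + P(N(-2, -2), -38)) = √(8 + (7 + 64*(-38))) = √(8 + (7 - 2432)) = √(8 - 2425) = √(-2417) = I*√2417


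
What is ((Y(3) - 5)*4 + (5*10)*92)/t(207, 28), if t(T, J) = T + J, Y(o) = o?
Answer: 4592/235 ≈ 19.540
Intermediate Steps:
t(T, J) = J + T
((Y(3) - 5)*4 + (5*10)*92)/t(207, 28) = ((3 - 5)*4 + (5*10)*92)/(28 + 207) = (-2*4 + 50*92)/235 = (-8 + 4600)*(1/235) = 4592*(1/235) = 4592/235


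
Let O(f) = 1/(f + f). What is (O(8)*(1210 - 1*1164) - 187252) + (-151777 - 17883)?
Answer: -2855273/8 ≈ -3.5691e+5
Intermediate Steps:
O(f) = 1/(2*f)
(O(8)*(1210 - 1*1164) - 187252) + (-151777 - 17883) = (((½)/8)*(1210 - 1*1164) - 187252) + (-151777 - 17883) = (((½)*(⅛))*(1210 - 1164) - 187252) - 169660 = ((1/16)*46 - 187252) - 169660 = (23/8 - 187252) - 169660 = -1497993/8 - 169660 = -2855273/8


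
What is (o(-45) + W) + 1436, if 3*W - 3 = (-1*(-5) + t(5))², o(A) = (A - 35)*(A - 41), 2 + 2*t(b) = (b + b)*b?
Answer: 25792/3 ≈ 8597.3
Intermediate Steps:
t(b) = -1 + b² (t(b) = -1 + ((b + b)*b)/2 = -1 + ((2*b)*b)/2 = -1 + (2*b²)/2 = -1 + b²)
o(A) = (-41 + A)*(-35 + A) (o(A) = (-35 + A)*(-41 + A) = (-41 + A)*(-35 + A))
W = 844/3 (W = 1 + (-1*(-5) + (-1 + 5²))²/3 = 1 + (5 + (-1 + 25))²/3 = 1 + (5 + 24)²/3 = 1 + (⅓)*29² = 1 + (⅓)*841 = 1 + 841/3 = 844/3 ≈ 281.33)
(o(-45) + W) + 1436 = ((1435 + (-45)² - 76*(-45)) + 844/3) + 1436 = ((1435 + 2025 + 3420) + 844/3) + 1436 = (6880 + 844/3) + 1436 = 21484/3 + 1436 = 25792/3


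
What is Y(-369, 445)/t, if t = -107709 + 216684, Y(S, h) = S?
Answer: -123/36325 ≈ -0.0033861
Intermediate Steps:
t = 108975
Y(-369, 445)/t = -369/108975 = -369*1/108975 = -123/36325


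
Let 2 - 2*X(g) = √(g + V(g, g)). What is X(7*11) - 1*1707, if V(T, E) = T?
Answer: -1706 - √154/2 ≈ -1712.2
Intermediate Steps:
X(g) = 1 - √2*√g/2 (X(g) = 1 - √(g + g)/2 = 1 - √2*√g/2)
X(7*11) - 1*1707 = (1 - √2*√(7*11)/2) - 1*1707 = (1 - √2*√77/2) - 1707 = (1 - √154/2) - 1707 = -1706 - √154/2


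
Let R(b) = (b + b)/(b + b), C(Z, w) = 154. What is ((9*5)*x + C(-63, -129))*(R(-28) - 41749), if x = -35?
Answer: 59323908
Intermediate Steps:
R(b) = 1 (R(b) = (2*b)/((2*b)) = (2*b)*(1/(2*b)) = 1)
((9*5)*x + C(-63, -129))*(R(-28) - 41749) = ((9*5)*(-35) + 154)*(1 - 41749) = (45*(-35) + 154)*(-41748) = (-1575 + 154)*(-41748) = -1421*(-41748) = 59323908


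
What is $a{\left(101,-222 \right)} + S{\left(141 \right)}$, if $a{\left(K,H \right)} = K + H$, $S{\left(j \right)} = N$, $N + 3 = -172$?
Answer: $-296$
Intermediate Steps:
$N = -175$ ($N = -3 - 172 = -175$)
$S{\left(j \right)} = -175$
$a{\left(K,H \right)} = H + K$
$a{\left(101,-222 \right)} + S{\left(141 \right)} = \left(-222 + 101\right) - 175 = -121 - 175 = -296$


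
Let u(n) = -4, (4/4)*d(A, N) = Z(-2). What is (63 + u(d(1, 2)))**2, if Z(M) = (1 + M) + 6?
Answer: 3481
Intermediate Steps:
Z(M) = 7 + M
d(A, N) = 5 (d(A, N) = 7 - 2 = 5)
(63 + u(d(1, 2)))**2 = (63 - 4)**2 = 59**2 = 3481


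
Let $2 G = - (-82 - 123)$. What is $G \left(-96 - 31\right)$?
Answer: $- \frac{26035}{2} \approx -13018.0$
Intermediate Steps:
$G = \frac{205}{2}$ ($G = \frac{\left(-1\right) \left(-82 - 123\right)}{2} = \frac{\left(-1\right) \left(-205\right)}{2} = \frac{1}{2} \cdot 205 = \frac{205}{2} \approx 102.5$)
$G \left(-96 - 31\right) = \frac{205 \left(-96 - 31\right)}{2} = \frac{205}{2} \left(-127\right) = - \frac{26035}{2}$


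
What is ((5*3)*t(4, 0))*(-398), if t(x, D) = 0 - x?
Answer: 23880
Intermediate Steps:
t(x, D) = -x
((5*3)*t(4, 0))*(-398) = ((5*3)*(-1*4))*(-398) = (15*(-4))*(-398) = -60*(-398) = 23880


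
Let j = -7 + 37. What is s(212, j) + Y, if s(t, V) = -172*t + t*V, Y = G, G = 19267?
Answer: -10837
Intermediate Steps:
j = 30
Y = 19267
s(t, V) = -172*t + V*t
s(212, j) + Y = 212*(-172 + 30) + 19267 = 212*(-142) + 19267 = -30104 + 19267 = -10837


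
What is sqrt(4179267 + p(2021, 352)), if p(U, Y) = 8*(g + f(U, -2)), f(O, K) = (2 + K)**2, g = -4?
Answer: sqrt(4179235) ≈ 2044.3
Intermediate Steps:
p(U, Y) = -32 (p(U, Y) = 8*(-4 + (2 - 2)**2) = 8*(-4 + 0**2) = 8*(-4 + 0) = 8*(-4) = -32)
sqrt(4179267 + p(2021, 352)) = sqrt(4179267 - 32) = sqrt(4179235)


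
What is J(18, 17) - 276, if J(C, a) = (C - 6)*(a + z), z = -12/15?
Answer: -408/5 ≈ -81.600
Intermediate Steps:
z = -⅘ (z = -12*1/15 = -⅘ ≈ -0.80000)
J(C, a) = (-6 + C)*(-⅘ + a) (J(C, a) = (C - 6)*(a - ⅘) = (-6 + C)*(-⅘ + a))
J(18, 17) - 276 = (24/5 - 6*17 - ⅘*18 + 18*17) - 276 = (24/5 - 102 - 72/5 + 306) - 276 = 972/5 - 276 = -408/5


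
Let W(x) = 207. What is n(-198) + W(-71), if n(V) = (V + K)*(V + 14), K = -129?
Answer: 60375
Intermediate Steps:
n(V) = (-129 + V)*(14 + V) (n(V) = (V - 129)*(V + 14) = (-129 + V)*(14 + V))
n(-198) + W(-71) = (-1806 + (-198)**2 - 115*(-198)) + 207 = (-1806 + 39204 + 22770) + 207 = 60168 + 207 = 60375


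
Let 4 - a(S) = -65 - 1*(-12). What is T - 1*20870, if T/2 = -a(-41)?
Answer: -20984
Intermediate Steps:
a(S) = 57 (a(S) = 4 - (-65 - 1*(-12)) = 4 - (-65 + 12) = 4 - 1*(-53) = 4 + 53 = 57)
T = -114 (T = 2*(-1*57) = 2*(-57) = -114)
T - 1*20870 = -114 - 1*20870 = -114 - 20870 = -20984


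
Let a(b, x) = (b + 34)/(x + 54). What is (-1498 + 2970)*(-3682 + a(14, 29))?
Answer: -449781376/83 ≈ -5.4191e+6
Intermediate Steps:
a(b, x) = (34 + b)/(54 + x)
(-1498 + 2970)*(-3682 + a(14, 29)) = (-1498 + 2970)*(-3682 + (34 + 14)/(54 + 29)) = 1472*(-3682 + 48/83) = 1472*(-305558/83) = -449781376/83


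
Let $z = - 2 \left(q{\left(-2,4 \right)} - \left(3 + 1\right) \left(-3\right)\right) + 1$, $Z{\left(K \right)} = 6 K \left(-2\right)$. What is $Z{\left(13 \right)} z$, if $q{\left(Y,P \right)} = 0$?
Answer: $3588$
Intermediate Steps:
$Z{\left(K \right)} = - 12 K$
$z = -23$ ($z = - 2 \left(0 - \left(3 + 1\right) \left(-3\right)\right) + 1 = - 2 \left(0 - 4 \left(-3\right)\right) + 1 = - 2 \left(0 - -12\right) + 1 = - 2 \left(0 + 12\right) + 1 = \left(-2\right) 12 + 1 = -24 + 1 = -23$)
$Z{\left(13 \right)} z = \left(-12\right) 13 \left(-23\right) = \left(-156\right) \left(-23\right) = 3588$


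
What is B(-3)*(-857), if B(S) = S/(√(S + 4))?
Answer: 2571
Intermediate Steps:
B(S) = S/√(4 + S) (B(S) = S/(√(4 + S)) = S/√(4 + S))
B(-3)*(-857) = -3/√(4 - 3)*(-857) = -3/√1*(-857) = -3*1*(-857) = -3*(-857) = 2571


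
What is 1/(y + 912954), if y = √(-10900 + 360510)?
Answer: 456477/416742328253 - √349610/833484656506 ≈ 1.0946e-6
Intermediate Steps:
y = √349610 ≈ 591.28
1/(y + 912954) = 1/(√349610 + 912954) = 1/(912954 + √349610)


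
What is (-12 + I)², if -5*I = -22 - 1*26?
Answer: 144/25 ≈ 5.7600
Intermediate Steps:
I = 48/5 (I = -(-22 - 1*26)/5 = -(-22 - 26)/5 = -⅕*(-48) = 48/5 ≈ 9.6000)
(-12 + I)² = (-12 + 48/5)² = (-12/5)² = 144/25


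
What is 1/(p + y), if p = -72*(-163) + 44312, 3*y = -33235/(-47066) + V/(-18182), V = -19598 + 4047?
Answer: 213938503/11990936566322 ≈ 1.7842e-5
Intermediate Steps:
V = -15551
y = 111350178/213938503 (y = (-33235/(-47066) - 15551/(-18182))/3 = (-33235*(-1/47066) - 15551*(-1/18182))/3 = (33235/47066 + 15551/18182)/3 = (⅓)*(334050534/213938503) = 111350178/213938503 ≈ 0.52048)
p = 56048 (p = 11736 + 44312 = 56048)
1/(p + y) = 1/(56048 + 111350178/213938503) = 1/(11990936566322/213938503) = 213938503/11990936566322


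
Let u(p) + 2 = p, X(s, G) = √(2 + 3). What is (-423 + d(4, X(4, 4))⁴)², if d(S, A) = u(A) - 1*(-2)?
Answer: 158404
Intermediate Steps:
X(s, G) = √5
u(p) = -2 + p
d(S, A) = A (d(S, A) = (-2 + A) - 1*(-2) = (-2 + A) + 2 = A)
(-423 + d(4, X(4, 4))⁴)² = (-423 + (√5)⁴)² = (-423 + 25)² = (-398)² = 158404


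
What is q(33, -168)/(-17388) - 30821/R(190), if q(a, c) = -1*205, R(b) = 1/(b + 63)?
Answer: -135586633439/17388 ≈ -7.7977e+6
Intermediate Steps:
R(b) = 1/(63 + b)
q(a, c) = -205
q(33, -168)/(-17388) - 30821/R(190) = -205/(-17388) - 30821/(1/(63 + 190)) = -205*(-1/17388) - 30821/(1/253) = 205/17388 - 30821/1/253 = 205/17388 - 30821*253 = 205/17388 - 7797713 = -135586633439/17388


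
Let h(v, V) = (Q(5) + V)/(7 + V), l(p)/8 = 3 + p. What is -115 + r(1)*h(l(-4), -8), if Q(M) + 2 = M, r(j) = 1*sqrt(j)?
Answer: -110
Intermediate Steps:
r(j) = sqrt(j)
Q(M) = -2 + M
l(p) = 24 + 8*p (l(p) = 8*(3 + p) = 24 + 8*p)
h(v, V) = (3 + V)/(7 + V) (h(v, V) = ((-2 + 5) + V)/(7 + V) = (3 + V)/(7 + V))
-115 + r(1)*h(l(-4), -8) = -115 + sqrt(1)*((3 - 8)/(7 - 8)) = -115 + 1*(-5/(-1)) = -115 + 1*(-1*(-5)) = -115 + 1*5 = -115 + 5 = -110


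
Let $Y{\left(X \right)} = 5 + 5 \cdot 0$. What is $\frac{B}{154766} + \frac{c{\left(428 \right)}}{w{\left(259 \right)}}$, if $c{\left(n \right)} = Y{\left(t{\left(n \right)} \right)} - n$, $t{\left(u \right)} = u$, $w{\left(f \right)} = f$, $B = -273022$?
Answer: $- \frac{68089358}{20042197} \approx -3.3973$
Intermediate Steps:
$Y{\left(X \right)} = 5$ ($Y{\left(X \right)} = 5 + 0 = 5$)
$c{\left(n \right)} = 5 - n$
$\frac{B}{154766} + \frac{c{\left(428 \right)}}{w{\left(259 \right)}} = - \frac{273022}{154766} + \frac{5 - 428}{259} = \left(-273022\right) \frac{1}{154766} + \left(5 - 428\right) \frac{1}{259} = - \frac{136511}{77383} - \frac{423}{259} = - \frac{68089358}{20042197}$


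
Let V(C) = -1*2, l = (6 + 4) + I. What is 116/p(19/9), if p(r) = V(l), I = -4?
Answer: -58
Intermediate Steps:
l = 6 (l = (6 + 4) - 4 = 10 - 4 = 6)
V(C) = -2
p(r) = -2
116/p(19/9) = 116/(-2) = 116*(-1/2) = -58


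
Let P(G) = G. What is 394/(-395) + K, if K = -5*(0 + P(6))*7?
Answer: -83344/395 ≈ -211.00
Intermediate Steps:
K = -210 (K = -5*(0 + 6)*7 = -5*6*7 = -30*7 = -210)
394/(-395) + K = 394/(-395) - 210 = 394*(-1/395) - 210 = -394/395 - 210 = -83344/395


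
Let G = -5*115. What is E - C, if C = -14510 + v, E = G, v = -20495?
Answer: 34430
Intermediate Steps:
G = -575
E = -575
C = -35005 (C = -14510 - 20495 = -35005)
E - C = -575 - 1*(-35005) = -575 + 35005 = 34430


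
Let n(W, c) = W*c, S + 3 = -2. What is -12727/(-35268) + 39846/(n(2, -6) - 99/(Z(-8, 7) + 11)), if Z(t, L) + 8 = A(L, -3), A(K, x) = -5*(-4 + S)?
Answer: -2497972897/881700 ≈ -2833.1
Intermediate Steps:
S = -5 (S = -3 - 2 = -5)
A(K, x) = 45 (A(K, x) = -5*(-4 - 5) = -5*(-9) = 45)
Z(t, L) = 37 (Z(t, L) = -8 + 45 = 37)
-12727/(-35268) + 39846/(n(2, -6) - 99/(Z(-8, 7) + 11)) = -12727/(-35268) + 39846/(2*(-6) - 99/(37 + 11)) = -12727*(-1/35268) + 39846/(-12 - 99/48) = 12727/35268 + 39846/(-12 - 99*1/48) = 12727/35268 + 39846/(-12 - 33/16) = 12727/35268 + 39846/(-225/16) = 12727/35268 + 39846*(-16/225) = 12727/35268 - 212512/75 = -2497972897/881700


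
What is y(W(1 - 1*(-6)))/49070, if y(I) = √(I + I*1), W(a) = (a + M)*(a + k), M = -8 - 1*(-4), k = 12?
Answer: √114/49070 ≈ 0.00021759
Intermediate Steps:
M = -4 (M = -8 + 4 = -4)
W(a) = (-4 + a)*(12 + a) (W(a) = (a - 4)*(a + 12) = (-4 + a)*(12 + a))
y(I) = √2*√I (y(I) = √(I + I) = √(2*I) = √2*√I)
y(W(1 - 1*(-6)))/49070 = (√2*√(-48 + (1 - 1*(-6))² + 8*(1 - 1*(-6))))/49070 = (√2*√(-48 + (1 + 6)² + 8*(1 + 6)))*(1/49070) = (√2*√(-48 + 7² + 8*7))*(1/49070) = (√2*√(-48 + 49 + 56))*(1/49070) = (√2*√57)*(1/49070) = √114*(1/49070) = √114/49070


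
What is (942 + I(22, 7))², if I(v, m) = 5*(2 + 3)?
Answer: 935089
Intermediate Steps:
I(v, m) = 25 (I(v, m) = 5*5 = 25)
(942 + I(22, 7))² = (942 + 25)² = 967² = 935089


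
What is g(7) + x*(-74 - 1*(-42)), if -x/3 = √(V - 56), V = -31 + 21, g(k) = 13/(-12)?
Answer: -13/12 + 96*I*√66 ≈ -1.0833 + 779.91*I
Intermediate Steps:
g(k) = -13/12 (g(k) = 13*(-1/12) = -13/12)
V = -10
x = -3*I*√66 (x = -3*√(-10 - 56) = -3*I*√66 ≈ -24.372*I)
g(7) + x*(-74 - 1*(-42)) = -13/12 + (-3*I*√66)*(-74 - 1*(-42)) = -13/12 + (-3*I*√66)*(-74 + 42) = -13/12 - 3*I*√66*(-32) = -13/12 + 96*I*√66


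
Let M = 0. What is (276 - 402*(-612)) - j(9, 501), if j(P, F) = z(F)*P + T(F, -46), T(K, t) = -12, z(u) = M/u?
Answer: 246312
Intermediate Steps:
z(u) = 0 (z(u) = 0/u = 0)
j(P, F) = -12 (j(P, F) = 0*P - 12 = 0 - 12 = -12)
(276 - 402*(-612)) - j(9, 501) = (276 - 402*(-612)) - 1*(-12) = (276 + 246024) + 12 = 246300 + 12 = 246312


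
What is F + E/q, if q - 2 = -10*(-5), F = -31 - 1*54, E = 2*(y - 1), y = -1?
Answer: -1106/13 ≈ -85.077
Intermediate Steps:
E = -4 (E = 2*(-1 - 1) = 2*(-2) = -4)
F = -85 (F = -31 - 54 = -85)
q = 52 (q = 2 - 10*(-5) = 2 + 50 = 52)
F + E/q = -85 - 4/52 = -85 + (1/52)*(-4) = -85 - 1/13 = -1106/13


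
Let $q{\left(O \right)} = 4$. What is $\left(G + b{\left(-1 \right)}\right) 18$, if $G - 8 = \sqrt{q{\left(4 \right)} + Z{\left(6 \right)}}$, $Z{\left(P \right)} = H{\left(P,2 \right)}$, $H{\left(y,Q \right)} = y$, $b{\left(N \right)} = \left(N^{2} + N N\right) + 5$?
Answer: $270 + 18 \sqrt{10} \approx 326.92$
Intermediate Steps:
$b{\left(N \right)} = 5 + 2 N^{2}$ ($b{\left(N \right)} = \left(N^{2} + N^{2}\right) + 5 = 2 N^{2} + 5 = 5 + 2 N^{2}$)
$Z{\left(P \right)} = P$
$G = 8 + \sqrt{10}$ ($G = 8 + \sqrt{4 + 6} = 8 + \sqrt{10} \approx 11.162$)
$\left(G + b{\left(-1 \right)}\right) 18 = \left(\left(8 + \sqrt{10}\right) + \left(5 + 2 \left(-1\right)^{2}\right)\right) 18 = \left(\left(8 + \sqrt{10}\right) + \left(5 + 2 \cdot 1\right)\right) 18 = \left(\left(8 + \sqrt{10}\right) + \left(5 + 2\right)\right) 18 = \left(\left(8 + \sqrt{10}\right) + 7\right) 18 = \left(15 + \sqrt{10}\right) 18 = 270 + 18 \sqrt{10}$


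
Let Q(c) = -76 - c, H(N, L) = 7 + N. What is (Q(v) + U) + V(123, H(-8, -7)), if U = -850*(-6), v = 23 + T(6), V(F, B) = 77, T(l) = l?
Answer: 5072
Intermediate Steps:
v = 29 (v = 23 + 6 = 29)
U = 5100
(Q(v) + U) + V(123, H(-8, -7)) = ((-76 - 1*29) + 5100) + 77 = ((-76 - 29) + 5100) + 77 = (-105 + 5100) + 77 = 4995 + 77 = 5072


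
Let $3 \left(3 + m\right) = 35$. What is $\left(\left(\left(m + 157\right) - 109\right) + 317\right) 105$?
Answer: $39235$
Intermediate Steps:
$m = \frac{26}{3}$ ($m = -3 + \frac{1}{3} \cdot 35 = -3 + \frac{35}{3} = \frac{26}{3} \approx 8.6667$)
$\left(\left(\left(m + 157\right) - 109\right) + 317\right) 105 = \left(\left(\left(\frac{26}{3} + 157\right) - 109\right) + 317\right) 105 = \left(\left(\frac{497}{3} - 109\right) + 317\right) 105 = \left(\frac{170}{3} + 317\right) 105 = \frac{1121}{3} \cdot 105 = 39235$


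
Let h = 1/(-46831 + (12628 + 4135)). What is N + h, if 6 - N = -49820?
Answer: 1498168167/30068 ≈ 49826.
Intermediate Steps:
h = -1/30068 (h = 1/(-46831 + 16763) = 1/(-30068) = -1/30068 ≈ -3.3258e-5)
N = 49826 (N = 6 - 1*(-49820) = 6 + 49820 = 49826)
N + h = 49826 - 1/30068 = 1498168167/30068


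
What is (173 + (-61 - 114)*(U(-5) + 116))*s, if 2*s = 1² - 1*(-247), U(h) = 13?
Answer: -2777848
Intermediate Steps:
s = 124 (s = (1² - 1*(-247))/2 = (1 + 247)/2 = (½)*248 = 124)
(173 + (-61 - 114)*(U(-5) + 116))*s = (173 + (-61 - 114)*(13 + 116))*124 = (173 - 175*129)*124 = (173 - 22575)*124 = -22402*124 = -2777848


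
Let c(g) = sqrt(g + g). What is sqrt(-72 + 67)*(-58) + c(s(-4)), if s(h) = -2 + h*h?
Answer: 2*sqrt(7) - 58*I*sqrt(5) ≈ 5.2915 - 129.69*I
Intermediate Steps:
s(h) = -2 + h**2
c(g) = sqrt(2)*sqrt(g) (c(g) = sqrt(2*g) = sqrt(2)*sqrt(g))
sqrt(-72 + 67)*(-58) + c(s(-4)) = sqrt(-72 + 67)*(-58) + sqrt(2)*sqrt(-2 + (-4)**2) = sqrt(-5)*(-58) + sqrt(2)*sqrt(-2 + 16) = (I*sqrt(5))*(-58) + sqrt(2)*sqrt(14) = -58*I*sqrt(5) + 2*sqrt(7) = 2*sqrt(7) - 58*I*sqrt(5)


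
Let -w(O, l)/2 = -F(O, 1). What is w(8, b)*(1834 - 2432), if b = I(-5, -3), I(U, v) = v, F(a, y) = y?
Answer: -1196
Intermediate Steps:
b = -3
w(O, l) = 2 (w(O, l) = -(-2) = -2*(-1) = 2)
w(8, b)*(1834 - 2432) = 2*(1834 - 2432) = 2*(-598) = -1196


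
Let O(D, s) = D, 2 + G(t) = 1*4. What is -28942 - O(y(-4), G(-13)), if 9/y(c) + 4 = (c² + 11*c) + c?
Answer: -115767/4 ≈ -28942.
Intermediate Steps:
G(t) = 2 (G(t) = -2 + 1*4 = -2 + 4 = 2)
y(c) = 9/(-4 + c² + 12*c) (y(c) = 9/(-4 + ((c² + 11*c) + c)) = 9/(-4 + (c² + 12*c)) = 9/(-4 + c² + 12*c))
-28942 - O(y(-4), G(-13)) = -28942 - 9/(-4 + (-4)² + 12*(-4)) = -28942 - 9/(-4 + 16 - 48) = -28942 - 9/(-36) = -28942 - 9*(-1)/36 = -28942 - 1*(-¼) = -28942 + ¼ = -115767/4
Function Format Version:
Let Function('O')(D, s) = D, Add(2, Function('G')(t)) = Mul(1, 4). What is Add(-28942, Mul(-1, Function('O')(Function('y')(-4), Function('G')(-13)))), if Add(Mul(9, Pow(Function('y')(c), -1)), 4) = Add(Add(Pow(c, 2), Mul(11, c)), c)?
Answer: Rational(-115767, 4) ≈ -28942.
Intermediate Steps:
Function('G')(t) = 2 (Function('G')(t) = Add(-2, Mul(1, 4)) = Add(-2, 4) = 2)
Function('y')(c) = Mul(9, Pow(Add(-4, Pow(c, 2), Mul(12, c)), -1)) (Function('y')(c) = Mul(9, Pow(Add(-4, Add(Add(Pow(c, 2), Mul(11, c)), c)), -1)) = Mul(9, Pow(Add(-4, Add(Pow(c, 2), Mul(12, c))), -1)) = Mul(9, Pow(Add(-4, Pow(c, 2), Mul(12, c)), -1)))
Add(-28942, Mul(-1, Function('O')(Function('y')(-4), Function('G')(-13)))) = Add(-28942, Mul(-1, Mul(9, Pow(Add(-4, Pow(-4, 2), Mul(12, -4)), -1)))) = Add(-28942, Mul(-1, Mul(9, Pow(Add(-4, 16, -48), -1)))) = Add(-28942, Mul(-1, Mul(9, Pow(-36, -1)))) = Add(-28942, Mul(-1, Mul(9, Rational(-1, 36)))) = Add(-28942, Mul(-1, Rational(-1, 4))) = Add(-28942, Rational(1, 4)) = Rational(-115767, 4)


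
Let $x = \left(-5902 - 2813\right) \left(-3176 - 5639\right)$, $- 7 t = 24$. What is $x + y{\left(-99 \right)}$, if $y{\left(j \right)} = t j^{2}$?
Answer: $\frac{537523851}{7} \approx 7.6789 \cdot 10^{7}$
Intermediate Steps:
$t = - \frac{24}{7}$ ($t = \left(- \frac{1}{7}\right) 24 = - \frac{24}{7} \approx -3.4286$)
$y{\left(j \right)} = - \frac{24 j^{2}}{7}$
$x = 76822725$ ($x = \left(-8715\right) \left(-8815\right) = 76822725$)
$x + y{\left(-99 \right)} = 76822725 - \frac{24 \left(-99\right)^{2}}{7} = 76822725 - \frac{235224}{7} = \frac{537523851}{7}$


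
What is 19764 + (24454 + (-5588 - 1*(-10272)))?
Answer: 48902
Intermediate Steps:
19764 + (24454 + (-5588 - 1*(-10272))) = 19764 + (24454 + (-5588 + 10272)) = 19764 + (24454 + 4684) = 19764 + 29138 = 48902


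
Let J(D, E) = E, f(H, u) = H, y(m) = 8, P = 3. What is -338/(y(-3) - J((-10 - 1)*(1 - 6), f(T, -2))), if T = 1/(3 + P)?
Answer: -2028/47 ≈ -43.149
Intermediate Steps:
T = 1/6 (T = 1/(3 + 3) = 1/6 ≈ 0.16667)
-338/(y(-3) - J((-10 - 1)*(1 - 6), f(T, -2))) = -338/(8 - 1*1/6) = -338/(8 - 1/6) = -338/47/6 = -338*6/47 = -2028/47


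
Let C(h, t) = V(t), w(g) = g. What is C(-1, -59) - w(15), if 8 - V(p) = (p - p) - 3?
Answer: -4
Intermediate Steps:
V(p) = 11 (V(p) = 8 - ((p - p) - 3) = 8 - (0 - 3) = 8 - 1*(-3) = 8 + 3 = 11)
C(h, t) = 11
C(-1, -59) - w(15) = 11 - 1*15 = 11 - 15 = -4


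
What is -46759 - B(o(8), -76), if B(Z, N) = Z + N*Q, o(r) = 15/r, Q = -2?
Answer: -375303/8 ≈ -46913.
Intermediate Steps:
B(Z, N) = Z - 2*N (B(Z, N) = Z + N*(-2) = Z - 2*N)
-46759 - B(o(8), -76) = -46759 - (15/8 - 2*(-76)) = -46759 - (15*(1/8) + 152) = -46759 - (15/8 + 152) = -46759 - 1*1231/8 = -46759 - 1231/8 = -375303/8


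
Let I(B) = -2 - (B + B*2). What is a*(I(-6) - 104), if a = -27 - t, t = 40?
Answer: 5896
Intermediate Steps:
a = -67 (a = -27 - 1*40 = -27 - 40 = -67)
I(B) = -2 - 3*B (I(B) = -2 - (B + 2*B) = -2 - 3*B)
a*(I(-6) - 104) = -67*((-2 - 3*(-6)) - 104) = -67*((-2 + 18) - 104) = -67*(16 - 104) = -67*(-88) = 5896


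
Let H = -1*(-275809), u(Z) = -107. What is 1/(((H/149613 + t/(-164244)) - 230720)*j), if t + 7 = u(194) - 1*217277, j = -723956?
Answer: 2047753131/342033820866016811543 ≈ 5.9870e-12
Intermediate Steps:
H = 275809
t = -217391 (t = -7 + (-107 - 1*217277) = -7 + (-107 - 217277) = -7 - 217384 = -217391)
1/(((H/149613 + t/(-164244)) - 230720)*j) = 1/(((275809/149613 - 217391/(-164244)) - 230720)*(-723956)) = -1/723956/((275809*(1/149613) - 217391*(-1/164244)) - 230720) = -1/723956/((275809/149613 + 217391/164244) - 230720) = -1/723956/(25941497693/8191012524 - 230720) = -1/723956/(-1889804468039587/8191012524) = -8191012524/1889804468039587*(-1/723956) = 2047753131/342033820866016811543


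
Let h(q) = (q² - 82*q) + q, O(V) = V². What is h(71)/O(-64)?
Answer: -355/2048 ≈ -0.17334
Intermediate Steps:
h(q) = q² - 81*q
h(71)/O(-64) = (71*(-81 + 71))/((-64)²) = (71*(-10))/4096 = -710*1/4096 = -355/2048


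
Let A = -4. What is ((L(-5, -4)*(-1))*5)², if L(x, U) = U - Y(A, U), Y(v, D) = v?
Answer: 0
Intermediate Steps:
L(x, U) = 4 + U (L(x, U) = U - 1*(-4) = U + 4 = 4 + U)
((L(-5, -4)*(-1))*5)² = (((4 - 4)*(-1))*5)² = ((0*(-1))*5)² = (0*5)² = 0² = 0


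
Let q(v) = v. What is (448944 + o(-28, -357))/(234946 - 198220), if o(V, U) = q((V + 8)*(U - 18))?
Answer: 76074/6121 ≈ 12.428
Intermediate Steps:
o(V, U) = (-18 + U)*(8 + V) (o(V, U) = (V + 8)*(U - 18) = (8 + V)*(-18 + U) = (-18 + U)*(8 + V))
(448944 + o(-28, -357))/(234946 - 198220) = (448944 + (-144 - 18*(-28) + 8*(-357) - 357*(-28)))/(234946 - 198220) = (448944 + (-144 + 504 - 2856 + 9996))/36726 = (448944 + 7500)*(1/36726) = 456444*(1/36726) = 76074/6121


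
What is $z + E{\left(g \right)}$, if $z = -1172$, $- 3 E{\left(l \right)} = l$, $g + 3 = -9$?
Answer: $-1168$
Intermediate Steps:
$g = -12$ ($g = -3 - 9 = -12$)
$E{\left(l \right)} = - \frac{l}{3}$
$z + E{\left(g \right)} = -1172 - -4 = -1172 + 4 = -1168$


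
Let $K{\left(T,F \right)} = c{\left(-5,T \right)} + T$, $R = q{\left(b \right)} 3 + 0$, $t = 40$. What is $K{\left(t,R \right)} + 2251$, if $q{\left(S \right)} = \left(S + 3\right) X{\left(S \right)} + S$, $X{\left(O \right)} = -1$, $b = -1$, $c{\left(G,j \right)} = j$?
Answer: $2331$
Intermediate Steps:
$q{\left(S \right)} = -3$ ($q{\left(S \right)} = \left(S + 3\right) \left(-1\right) + S = \left(3 + S\right) \left(-1\right) + S = \left(-3 - S\right) + S = -3$)
$R = -9$ ($R = \left(-3\right) 3 + 0 = -9 + 0 = -9$)
$K{\left(T,F \right)} = 2 T$ ($K{\left(T,F \right)} = T + T = 2 T$)
$K{\left(t,R \right)} + 2251 = 2 \cdot 40 + 2251 = 80 + 2251 = 2331$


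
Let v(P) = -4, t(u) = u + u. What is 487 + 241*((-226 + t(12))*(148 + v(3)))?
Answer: -7009721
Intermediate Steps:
t(u) = 2*u
487 + 241*((-226 + t(12))*(148 + v(3))) = 487 + 241*((-226 + 2*12)*(148 - 4)) = 487 + 241*((-226 + 24)*144) = 487 + 241*(-202*144) = 487 + 241*(-29088) = 487 - 7010208 = -7009721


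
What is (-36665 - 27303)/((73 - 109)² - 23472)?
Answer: 1999/693 ≈ 2.8846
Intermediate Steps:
(-36665 - 27303)/((73 - 109)² - 23472) = -63968/((-36)² - 23472) = -63968/(1296 - 23472) = -63968/(-22176) = -63968*(-1/22176) = 1999/693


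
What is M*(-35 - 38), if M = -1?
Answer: 73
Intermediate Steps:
M*(-35 - 38) = -(-35 - 38) = -1*(-73) = 73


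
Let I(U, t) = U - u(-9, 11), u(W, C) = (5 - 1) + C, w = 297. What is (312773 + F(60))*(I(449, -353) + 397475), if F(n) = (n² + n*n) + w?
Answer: 127438315430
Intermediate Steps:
u(W, C) = 4 + C
I(U, t) = -15 + U (I(U, t) = U - (4 + 11) = U - 1*15 = U - 15 = -15 + U)
F(n) = 297 + 2*n² (F(n) = (n² + n*n) + 297 = (n² + n²) + 297 = 2*n² + 297 = 297 + 2*n²)
(312773 + F(60))*(I(449, -353) + 397475) = (312773 + (297 + 2*60²))*((-15 + 449) + 397475) = (312773 + (297 + 2*3600))*(434 + 397475) = (312773 + (297 + 7200))*397909 = (312773 + 7497)*397909 = 320270*397909 = 127438315430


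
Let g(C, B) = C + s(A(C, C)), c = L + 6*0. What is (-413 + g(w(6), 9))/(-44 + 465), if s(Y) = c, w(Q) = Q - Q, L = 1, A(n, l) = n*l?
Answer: -412/421 ≈ -0.97862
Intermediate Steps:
A(n, l) = l*n
w(Q) = 0
c = 1 (c = 1 + 6*0 = 1 + 0 = 1)
s(Y) = 1
g(C, B) = 1 + C (g(C, B) = C + 1 = 1 + C)
(-413 + g(w(6), 9))/(-44 + 465) = (-413 + (1 + 0))/(-44 + 465) = (-413 + 1)/421 = -412*1/421 = -412/421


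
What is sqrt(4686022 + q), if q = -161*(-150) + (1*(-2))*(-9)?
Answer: sqrt(4710190) ≈ 2170.3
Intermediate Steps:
q = 24168 (q = 24150 - 2*(-9) = 24150 + 18 = 24168)
sqrt(4686022 + q) = sqrt(4686022 + 24168) = sqrt(4710190)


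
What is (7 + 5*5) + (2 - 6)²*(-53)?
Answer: -816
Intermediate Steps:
(7 + 5*5) + (2 - 6)²*(-53) = (7 + 25) + (-4)²*(-53) = 32 + 16*(-53) = 32 - 848 = -816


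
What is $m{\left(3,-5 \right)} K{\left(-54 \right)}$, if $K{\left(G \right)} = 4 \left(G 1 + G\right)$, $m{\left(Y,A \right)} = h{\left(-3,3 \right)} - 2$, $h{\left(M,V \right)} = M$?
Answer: $2160$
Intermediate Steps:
$m{\left(Y,A \right)} = -5$ ($m{\left(Y,A \right)} = -3 - 2 = -5$)
$K{\left(G \right)} = 8 G$ ($K{\left(G \right)} = 4 \left(G + G\right) = 4 \cdot 2 G = 8 G$)
$m{\left(3,-5 \right)} K{\left(-54 \right)} = - 5 \cdot 8 \left(-54\right) = \left(-5\right) \left(-432\right) = 2160$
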